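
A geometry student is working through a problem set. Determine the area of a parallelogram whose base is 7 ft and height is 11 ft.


Shape: parallelogram
Base b = 7 ft, Height h = 11 ft
Formula: A = b * h
A = 7 * 11
A = 77
77 ft^2


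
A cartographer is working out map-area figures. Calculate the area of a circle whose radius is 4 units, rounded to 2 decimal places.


Shape: circle
Radius r = 4 units
Formula: A = pi * r^2
r^2 = 4^2 = 16
A = pi * 16
A = 50.27
50.27 units^2


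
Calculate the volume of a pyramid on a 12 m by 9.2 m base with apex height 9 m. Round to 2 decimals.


Shape: rectangular pyramid
Base: 12 m x 9.2 m, Height h = 9 m
Formula: V = (1/3) * base_area * h
base_area = 12 * 9.2 = 110.4
base_area * h = 110.4 * 9 = 993.6
V = 993.6 / 3
V = 331.2
331.2 m^3


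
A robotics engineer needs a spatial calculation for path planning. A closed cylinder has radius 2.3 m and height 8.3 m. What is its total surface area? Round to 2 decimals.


Shape: closed cylinder
Radius r = 2.3 m, Height h = 8.3 m
Formula: SA = 2*pi*r^2 + 2*pi*r*h = 2*pi*r*(r + h)
r + h = 10.6
2 * r * (r + h) = 2 * 2.3 * 10.6 = 48.76
SA = 48.76 * pi
SA = 153.18
153.18 m^2


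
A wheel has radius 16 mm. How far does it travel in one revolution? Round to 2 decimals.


Shape: circle
Radius r = 16 mm
Formula: C = 2 * pi * r
C = 2 * pi * 16
C = 32 * pi
C = 100.53
100.53 mm


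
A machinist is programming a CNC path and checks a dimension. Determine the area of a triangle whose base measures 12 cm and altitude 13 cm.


Shape: triangle
Base b = 12 cm, Height h = 13 cm
Formula: A = (1/2) * b * h
A = 0.5 * 12 * 13
A = 0.5 * 156
A = 78
78 cm^2


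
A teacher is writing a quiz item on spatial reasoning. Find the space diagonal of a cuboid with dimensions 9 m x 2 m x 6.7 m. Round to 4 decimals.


Shape: rectangular box (space diagonal)
l = 9 m, w = 2 m, h = 6.7 m
Visualize: the diagonal of the base, then a right triangle with that diagonal and the height.
Formula: d = sqrt(l^2 + w^2 + h^2)
l^2 + w^2 + h^2 = 81 + 4 + 44.89 = 129.89
d = sqrt(129.89)
d = 11.3969
11.3969 m


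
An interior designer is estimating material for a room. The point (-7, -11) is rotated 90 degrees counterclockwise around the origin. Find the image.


Transformation: rotation about the origin
Original point: (-7, -11)
Rule for 90 deg counterclockwise: (x, y) -> (-y, x)
Apply: (-7, -11) -> (11, -7)
(11, -7)


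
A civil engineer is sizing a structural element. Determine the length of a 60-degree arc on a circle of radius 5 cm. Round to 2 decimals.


Shape: circular arc
Radius r = 5 cm, Angle = 60 degrees
Formula: L = (angle/360) * 2 * pi * r
2 * pi * r = 10 * pi
L = (60/360) * 10 * pi
L = 1.666667 * pi
L = 5.24
5.24 cm


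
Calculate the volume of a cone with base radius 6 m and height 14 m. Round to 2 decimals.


Shape: cone
Radius r = 6 m, Height h = 14 m
Formula: V = (1/3) * pi * r^2 * h
r^2 = 36
pi * r^2 * h = pi * 36 * 14 = 504 * pi
V = 504 * pi / 3
V = 527.79
527.79 m^3


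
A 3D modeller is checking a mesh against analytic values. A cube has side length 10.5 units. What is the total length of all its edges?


Shape: cube
Side s = 10.5 units
A cube has 12 edges, all equal.
Formula: total edge length = 12 * s
Total = 12 * 10.5
Total = 126
126 units


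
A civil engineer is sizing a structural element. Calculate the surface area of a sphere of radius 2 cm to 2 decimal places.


Shape: sphere
Radius r = 2 cm
Formula: SA = 4 * pi * r^2
r^2 = 4
SA = 4 * pi * 4
SA = 16 * pi
SA = 50.27
50.27 cm^2


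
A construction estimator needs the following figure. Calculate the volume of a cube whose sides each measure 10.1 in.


Shape: cube
Side s = 10.1 in
Formula: V = s^3
V = 10.1 * 10.1 * 10.1
V = 102.01 * 10.1
V = 1030.301
1030.301 in^3


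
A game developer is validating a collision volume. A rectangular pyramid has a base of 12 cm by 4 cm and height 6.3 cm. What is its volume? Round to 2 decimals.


Shape: rectangular pyramid
Base: 12 cm x 4 cm, Height h = 6.3 cm
Formula: V = (1/3) * base_area * h
base_area = 12 * 4 = 48
base_area * h = 48 * 6.3 = 302.4
V = 302.4 / 3
V = 100.8
100.8 cm^3


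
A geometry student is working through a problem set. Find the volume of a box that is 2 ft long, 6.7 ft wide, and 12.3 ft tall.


Shape: rectangular prism
l = 2 ft, w = 6.7 ft, h = 12.3 ft
Formula: V = l * w * h
V = 2 * 6.7 * 12.3
V = 13.4 * 12.3
V = 164.82
164.82 ft^3


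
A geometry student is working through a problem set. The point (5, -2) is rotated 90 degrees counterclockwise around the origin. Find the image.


Transformation: rotation about the origin
Original point: (5, -2)
Rule for 90 deg counterclockwise: (x, y) -> (-y, x)
Apply: (5, -2) -> (2, 5)
(2, 5)


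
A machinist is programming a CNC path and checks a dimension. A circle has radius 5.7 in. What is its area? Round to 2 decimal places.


Shape: circle
Radius r = 5.7 in
Formula: A = pi * r^2
r^2 = 5.7^2 = 32.49
A = pi * 32.49
A = 102.07
102.07 in^2


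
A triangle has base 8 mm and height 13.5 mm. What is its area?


Shape: triangle
Base b = 8 mm, Height h = 13.5 mm
Formula: A = (1/2) * b * h
A = 0.5 * 8 * 13.5
A = 0.5 * 108
A = 54
54 mm^2


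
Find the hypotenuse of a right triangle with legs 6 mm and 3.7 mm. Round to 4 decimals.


Shape: right triangle
Legs a = 6 mm, b = 3.7 mm
Formula: c = sqrt(a^2 + b^2)
a^2 = 36, b^2 = 13.69
a^2 + b^2 = 49.69
c = sqrt(49.69)
c = 7.0491
7.0491 mm


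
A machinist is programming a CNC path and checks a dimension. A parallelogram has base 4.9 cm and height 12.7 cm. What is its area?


Shape: parallelogram
Base b = 4.9 cm, Height h = 12.7 cm
Formula: A = b * h
A = 4.9 * 12.7
A = 62.23
62.23 cm^2


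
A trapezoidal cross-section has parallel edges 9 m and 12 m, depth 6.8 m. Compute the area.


Shape: trapezoid
Parallel sides a = 9 m, b = 12 m; Height h = 6.8 m
Formula: A = (a + b) * h / 2
a + b = 9 + 12 = 21
A = 21 * 6.8 / 2
A = 142.8 / 2
A = 71.4
71.4 m^2


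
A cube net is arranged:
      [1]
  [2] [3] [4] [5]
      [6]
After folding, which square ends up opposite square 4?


Net: cross layout. Take square 3 as the base (bottom).
Fold the four squares in the horizontal row up around 3: 2 -> left, 4 -> right, 5 wraps to the top.
Fold 1 and 6 up from 3: 1 -> back, 6 -> front.
Opposite pairs are therefore: (1, 6), (2, 4), (3, 5).
Face 4 is opposite face 2.
face 2


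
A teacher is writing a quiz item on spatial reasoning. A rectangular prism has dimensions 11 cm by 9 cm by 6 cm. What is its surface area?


Shape: rectangular prism
l = 11 cm, w = 9 cm, h = 6 cm
Formula: SA = 2(lw + lh + wh)
lw = 99, lh = 66, wh = 54
lw + lh + wh = 219
SA = 2 * 219
SA = 438
438 cm^2


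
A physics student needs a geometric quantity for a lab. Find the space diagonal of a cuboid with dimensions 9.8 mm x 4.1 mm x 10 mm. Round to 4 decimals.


Shape: rectangular box (space diagonal)
l = 9.8 mm, w = 4.1 mm, h = 10 mm
Visualize: the diagonal of the base, then a right triangle with that diagonal and the height.
Formula: d = sqrt(l^2 + w^2 + h^2)
l^2 + w^2 + h^2 = 96.04 + 16.81 + 100 = 212.85
d = sqrt(212.85)
d = 14.5894
14.5894 mm


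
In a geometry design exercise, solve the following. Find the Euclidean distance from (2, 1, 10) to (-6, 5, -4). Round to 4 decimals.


3D distance between two points
P1 = (2, 1, 10), P2 = (-6, 5, -4)
Formula: d = sqrt((x2-x1)^2 + (y2-y1)^2 + (z2-z1)^2)
dx = -6 - 2 = -8
dy = 5 - 1 = 4
dz = -4 - 10 = -14
dx^2 + dy^2 + dz^2 = 64 + 16 + 196 = 276
d = sqrt(276)
d = 16.6132
16.6132 units


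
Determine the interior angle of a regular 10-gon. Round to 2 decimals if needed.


Shape: regular decagon (10 sides)
Formula: interior angle = (n - 2) * 180 / n
(n - 2) = 8
(n - 2) * 180 = 1440
angle = 1440 / 10
angle = 144
144 degrees


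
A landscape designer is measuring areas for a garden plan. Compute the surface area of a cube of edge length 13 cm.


Shape: cube
Side s = 13 cm
A cube has 6 square faces.
Formula: SA = 6 * s^2
s^2 = 169
SA = 6 * 169
SA = 1014
1014 cm^2


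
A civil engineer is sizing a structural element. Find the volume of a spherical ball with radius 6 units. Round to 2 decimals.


Shape: sphere
Radius r = 6 units
Formula: V = (4/3) * pi * r^3
r^3 = 216
(4/3) * 216 = 288
V = 288 * pi
V = 904.78
904.78 units^3


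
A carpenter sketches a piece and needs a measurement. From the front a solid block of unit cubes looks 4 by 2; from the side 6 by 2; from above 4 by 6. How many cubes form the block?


Orthographic views of a solid rectangular block:
Front view 4 x 2 -> length = 4, height = 2
Side view 6 x 2 -> width = 6, height = 2 (consistent)
Top view 4 x 6 -> confirms length = 4, width = 6
The block is 4 x 6 x 2.
Total unit cubes = 4 * 6 * 2 = 48
48 unit cubes


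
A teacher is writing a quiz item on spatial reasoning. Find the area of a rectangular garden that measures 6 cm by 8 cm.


Shape: rectangle
Length l = 6 cm, Width w = 8 cm
Formula: A = l * w
A = 6 * 8
A = 48
48 cm^2


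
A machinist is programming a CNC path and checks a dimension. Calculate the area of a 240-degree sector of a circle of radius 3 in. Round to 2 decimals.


Shape: circular sector
Radius r = 3 in, Angle = 240 degrees
Formula: A = (angle/360) * pi * r^2
r^2 = 9
Fraction of circle = 240/360
A = (240/360) * pi * 9
A = 6 * pi
A = 18.85
18.85 in^2


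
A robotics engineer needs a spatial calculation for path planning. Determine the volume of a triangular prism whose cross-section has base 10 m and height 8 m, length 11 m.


Shape: triangular prism
Triangle base = 10 m, triangle height = 8 m, prism length L = 11 m
Formula: V = (1/2 * b * h_tri) * L
Cross-section area = 0.5 * 10 * 8 = 40
V = 40 * 11
V = 440
440 m^3


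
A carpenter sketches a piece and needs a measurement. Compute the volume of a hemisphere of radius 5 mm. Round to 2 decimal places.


Shape: hemisphere (half of a sphere)
Radius r = 5 mm
Formula: V = (1/2) * (4/3) * pi * r^3 = (2/3) * pi * r^3
r^3 = 125
(2/3) * 125 = 83.333333
V = 83.333333 * pi
V = 261.8
261.8 mm^3


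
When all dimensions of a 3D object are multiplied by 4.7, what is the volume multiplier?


Linear scale factor k = 4.7
Rule: under a linear scaling by k, volumes scale by k^3.
k^3 = 4.7 * 4.7 * 4.7
k^3 = 22.09 * 4.7
k^3 = 103.823
Volume scales by a factor of 103.823.
103.823 (dimensionless)


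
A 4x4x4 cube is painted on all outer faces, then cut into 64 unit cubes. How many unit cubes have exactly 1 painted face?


Large cube: 4 x 4 x 4, cut into unit cubes.
n = 4, so n - 2 = 2
Cubes with 1 painted face lie in the interior of each face.
A cube has 6 faces; each contributes (n - 2)^2 = 4 such cubes.
Count = 6 * 4 = 24
24 unit cubes


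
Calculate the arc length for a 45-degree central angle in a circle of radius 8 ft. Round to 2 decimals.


Shape: circular arc
Radius r = 8 ft, Angle = 45 degrees
Formula: L = (angle/360) * 2 * pi * r
2 * pi * r = 16 * pi
L = (45/360) * 16 * pi
L = 2 * pi
L = 6.28
6.28 ft


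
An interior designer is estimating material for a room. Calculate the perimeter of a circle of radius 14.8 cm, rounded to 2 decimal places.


Shape: circle
Radius r = 14.8 cm
Formula: C = 2 * pi * r
C = 2 * pi * 14.8
C = 29.6 * pi
C = 92.99
92.99 cm


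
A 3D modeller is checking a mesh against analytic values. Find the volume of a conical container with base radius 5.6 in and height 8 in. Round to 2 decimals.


Shape: cone
Radius r = 5.6 in, Height h = 8 in
Formula: V = (1/3) * pi * r^2 * h
r^2 = 31.36
pi * r^2 * h = pi * 31.36 * 8 = 250.88 * pi
V = 250.88 * pi / 3
V = 262.72
262.72 in^3


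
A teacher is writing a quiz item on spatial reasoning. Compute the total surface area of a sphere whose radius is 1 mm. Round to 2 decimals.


Shape: sphere
Radius r = 1 mm
Formula: SA = 4 * pi * r^2
r^2 = 1
SA = 4 * pi * 1
SA = 4 * pi
SA = 12.57
12.57 mm^2


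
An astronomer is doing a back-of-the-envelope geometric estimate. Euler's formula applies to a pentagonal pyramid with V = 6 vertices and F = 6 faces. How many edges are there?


Polyhedron: pentagonal pyramid
Euler's formula for convex polyhedra: V - E + F = 2
Given: V = 6 vertices and F = 6 faces
Solve for E:
E = V + F - 2 = 6 + 6 - 2 = 10
10 edges


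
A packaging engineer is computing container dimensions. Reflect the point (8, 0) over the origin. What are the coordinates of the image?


Transformation: reflection
Original point: (8, 0)
Rule for reflection through the origin: (x, y) -> (-x, -y)
Apply: (8, 0) -> (-8, 0)
(-8, 0)


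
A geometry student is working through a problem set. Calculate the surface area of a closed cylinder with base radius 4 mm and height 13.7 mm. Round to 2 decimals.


Shape: closed cylinder
Radius r = 4 mm, Height h = 13.7 mm
Formula: SA = 2*pi*r^2 + 2*pi*r*h = 2*pi*r*(r + h)
r + h = 17.7
2 * r * (r + h) = 2 * 4 * 17.7 = 141.6
SA = 141.6 * pi
SA = 444.85
444.85 mm^2


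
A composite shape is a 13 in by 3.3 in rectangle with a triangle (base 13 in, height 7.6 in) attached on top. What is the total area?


Composite shape: rectangle + triangle
Rectangle area = 13 * 3.3 = 42.9
Triangle area = 0.5 * 13 * 7.6 = 49.4
Total = 42.9 + 49.4
Total = 92.3
92.3 in^2


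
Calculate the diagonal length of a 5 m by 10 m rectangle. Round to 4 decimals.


Shape: rectangle (diagonal via Pythagoras)
Sides: 5 m and 10 m
Formula: d = sqrt(l^2 + w^2)
l^2 = 25, w^2 = 100
l^2 + w^2 = 125
d = sqrt(125)
d = 11.1803
11.1803 m


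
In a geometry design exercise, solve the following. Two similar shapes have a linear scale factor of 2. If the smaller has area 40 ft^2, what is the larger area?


Linear scale factor k = 2
Original area = 40 ft^2
Rule: under a linear scaling by k, areas scale by k^2.
k^2 = 2^2 = 4
New area = 40 * 4
New area = 160
160 ft^2


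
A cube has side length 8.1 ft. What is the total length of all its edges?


Shape: cube
Side s = 8.1 ft
A cube has 12 edges, all equal.
Formula: total edge length = 12 * s
Total = 12 * 8.1
Total = 97.2
97.2 ft


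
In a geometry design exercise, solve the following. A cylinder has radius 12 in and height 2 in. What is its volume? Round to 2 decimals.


Shape: cylinder
Radius r = 12 in, Height h = 2 in
Formula: V = pi * r^2 * h
r^2 = 144
V = pi * 144 * 2
V = 288 * pi
V = 904.78
904.78 in^3


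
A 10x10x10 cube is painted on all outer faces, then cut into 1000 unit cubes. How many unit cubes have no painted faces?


Large cube: 10 x 10 x 10, cut into unit cubes.
n = 10, so n - 2 = 8
Unpainted cubes form the interior (n - 2)^3 block.
(n - 2)^3 = 8^3 = 512
512 unit cubes


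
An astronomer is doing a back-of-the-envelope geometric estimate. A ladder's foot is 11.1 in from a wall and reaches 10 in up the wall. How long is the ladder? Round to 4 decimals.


Shape: right triangle
Legs a = 11.1 in, b = 10 in
Formula: c = sqrt(a^2 + b^2)
a^2 = 123.21, b^2 = 100
a^2 + b^2 = 223.21
c = sqrt(223.21)
c = 14.9402
14.9402 in


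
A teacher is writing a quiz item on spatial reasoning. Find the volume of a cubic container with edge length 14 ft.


Shape: cube
Side s = 14 ft
Formula: V = s^3
V = 14 * 14 * 14
V = 196 * 14
V = 2744
2744 ft^3


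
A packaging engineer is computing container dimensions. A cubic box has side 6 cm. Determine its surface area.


Shape: cube
Side s = 6 cm
A cube has 6 square faces.
Formula: SA = 6 * s^2
s^2 = 36
SA = 6 * 36
SA = 216
216 cm^2


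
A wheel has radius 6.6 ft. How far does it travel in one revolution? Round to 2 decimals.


Shape: circle
Radius r = 6.6 ft
Formula: C = 2 * pi * r
C = 2 * pi * 6.6
C = 13.2 * pi
C = 41.47
41.47 ft


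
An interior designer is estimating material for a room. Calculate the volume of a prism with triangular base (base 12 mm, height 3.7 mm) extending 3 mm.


Shape: triangular prism
Triangle base = 12 mm, triangle height = 3.7 mm, prism length L = 3 mm
Formula: V = (1/2 * b * h_tri) * L
Cross-section area = 0.5 * 12 * 3.7 = 22.2
V = 22.2 * 3
V = 66.6
66.6 mm^3


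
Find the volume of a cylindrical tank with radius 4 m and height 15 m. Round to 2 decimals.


Shape: cylinder
Radius r = 4 m, Height h = 15 m
Formula: V = pi * r^2 * h
r^2 = 16
V = pi * 16 * 15
V = 240 * pi
V = 753.98
753.98 m^3


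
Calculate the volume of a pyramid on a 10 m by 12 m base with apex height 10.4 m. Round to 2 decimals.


Shape: rectangular pyramid
Base: 10 m x 12 m, Height h = 10.4 m
Formula: V = (1/3) * base_area * h
base_area = 10 * 12 = 120
base_area * h = 120 * 10.4 = 1248
V = 1248 / 3
V = 416
416 m^3


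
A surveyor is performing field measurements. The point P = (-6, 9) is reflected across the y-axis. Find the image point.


Transformation: reflection
Original point: (-6, 9)
Rule for reflection over the y-axis: (x, y) -> (-x, y)
Apply: (-6, 9) -> (6, 9)
(6, 9)


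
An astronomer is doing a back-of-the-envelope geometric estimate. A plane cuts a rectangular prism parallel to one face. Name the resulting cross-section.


Solid: rectangular prism
Cutting plane: parallel to one face
Visualize the intersection of the plane with the solid's surface.
The boundary of the cut region is a rectangle.
rectangle


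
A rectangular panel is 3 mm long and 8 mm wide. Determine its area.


Shape: rectangle
Length l = 3 mm, Width w = 8 mm
Formula: A = l * w
A = 3 * 8
A = 24
24 mm^2


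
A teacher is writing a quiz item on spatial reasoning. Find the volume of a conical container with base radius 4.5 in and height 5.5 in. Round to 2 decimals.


Shape: cone
Radius r = 4.5 in, Height h = 5.5 in
Formula: V = (1/3) * pi * r^2 * h
r^2 = 20.25
pi * r^2 * h = pi * 20.25 * 5.5 = 111.375 * pi
V = 111.375 * pi / 3
V = 116.63
116.63 in^3


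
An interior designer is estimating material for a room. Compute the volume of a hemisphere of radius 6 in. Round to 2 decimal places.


Shape: hemisphere (half of a sphere)
Radius r = 6 in
Formula: V = (1/2) * (4/3) * pi * r^3 = (2/3) * pi * r^3
r^3 = 216
(2/3) * 216 = 144
V = 144 * pi
V = 452.39
452.39 in^3


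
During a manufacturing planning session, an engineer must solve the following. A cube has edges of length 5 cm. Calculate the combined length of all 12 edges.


Shape: cube
Side s = 5 cm
A cube has 12 edges, all equal.
Formula: total edge length = 12 * s
Total = 12 * 5
Total = 60
60 cm


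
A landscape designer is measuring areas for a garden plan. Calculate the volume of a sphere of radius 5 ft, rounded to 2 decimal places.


Shape: sphere
Radius r = 5 ft
Formula: V = (4/3) * pi * r^3
r^3 = 125
(4/3) * 125 = 166.666667
V = 166.666667 * pi
V = 523.6
523.6 ft^3


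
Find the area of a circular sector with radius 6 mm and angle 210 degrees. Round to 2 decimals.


Shape: circular sector
Radius r = 6 mm, Angle = 210 degrees
Formula: A = (angle/360) * pi * r^2
r^2 = 36
Fraction of circle = 210/360
A = (210/360) * pi * 36
A = 21 * pi
A = 65.97
65.97 mm^2


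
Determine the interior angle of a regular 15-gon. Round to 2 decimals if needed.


Shape: regular pentadecagon (15 sides)
Formula: interior angle = (n - 2) * 180 / n
(n - 2) = 13
(n - 2) * 180 = 2340
angle = 2340 / 15
angle = 156
156 degrees


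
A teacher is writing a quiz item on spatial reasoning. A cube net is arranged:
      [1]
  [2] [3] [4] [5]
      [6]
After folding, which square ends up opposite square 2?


Net: cross layout. Take square 3 as the base (bottom).
Fold the four squares in the horizontal row up around 3: 2 -> left, 4 -> right, 5 wraps to the top.
Fold 1 and 6 up from 3: 1 -> back, 6 -> front.
Opposite pairs are therefore: (1, 6), (2, 4), (3, 5).
Face 2 is opposite face 4.
face 4


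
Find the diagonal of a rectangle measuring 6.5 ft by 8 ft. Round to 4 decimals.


Shape: rectangle (diagonal via Pythagoras)
Sides: 6.5 ft and 8 ft
Formula: d = sqrt(l^2 + w^2)
l^2 = 42.25, w^2 = 64
l^2 + w^2 = 106.25
d = sqrt(106.25)
d = 10.3078
10.3078 ft


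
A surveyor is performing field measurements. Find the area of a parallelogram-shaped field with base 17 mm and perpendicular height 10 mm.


Shape: parallelogram
Base b = 17 mm, Height h = 10 mm
Formula: A = b * h
A = 17 * 10
A = 170
170 mm^2


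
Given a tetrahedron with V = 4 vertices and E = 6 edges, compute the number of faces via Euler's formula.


Polyhedron: tetrahedron
Euler's formula for convex polyhedra: V - E + F = 2
Given: V = 4 vertices and E = 6 edges
Solve for F:
F = 2 + E - V = 2 + 6 - 4 = 4
4 faces


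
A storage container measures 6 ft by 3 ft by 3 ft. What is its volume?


Shape: rectangular prism
l = 6 ft, w = 3 ft, h = 3 ft
Formula: V = l * w * h
V = 6 * 3 * 3
V = 18 * 3
V = 54
54 ft^3


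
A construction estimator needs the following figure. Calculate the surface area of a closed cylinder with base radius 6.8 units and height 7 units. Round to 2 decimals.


Shape: closed cylinder
Radius r = 6.8 units, Height h = 7 units
Formula: SA = 2*pi*r^2 + 2*pi*r*h = 2*pi*r*(r + h)
r + h = 13.8
2 * r * (r + h) = 2 * 6.8 * 13.8 = 187.68
SA = 187.68 * pi
SA = 589.61
589.61 units^2


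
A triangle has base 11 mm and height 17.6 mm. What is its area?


Shape: triangle
Base b = 11 mm, Height h = 17.6 mm
Formula: A = (1/2) * b * h
A = 0.5 * 11 * 17.6
A = 0.5 * 193.6
A = 96.8
96.8 mm^2


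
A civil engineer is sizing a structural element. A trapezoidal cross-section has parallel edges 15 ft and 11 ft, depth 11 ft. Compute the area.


Shape: trapezoid
Parallel sides a = 15 ft, b = 11 ft; Height h = 11 ft
Formula: A = (a + b) * h / 2
a + b = 15 + 11 = 26
A = 26 * 11 / 2
A = 286 / 2
A = 143
143 ft^2


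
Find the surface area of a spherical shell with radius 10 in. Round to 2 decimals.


Shape: sphere
Radius r = 10 in
Formula: SA = 4 * pi * r^2
r^2 = 100
SA = 4 * pi * 100
SA = 400 * pi
SA = 1256.64
1256.64 in^2


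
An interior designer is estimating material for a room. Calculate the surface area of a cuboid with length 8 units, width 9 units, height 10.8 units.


Shape: rectangular prism
l = 8 units, w = 9 units, h = 10.8 units
Formula: SA = 2(lw + lh + wh)
lw = 72, lh = 86.4, wh = 97.2
lw + lh + wh = 255.6
SA = 2 * 255.6
SA = 511.2
511.2 units^2


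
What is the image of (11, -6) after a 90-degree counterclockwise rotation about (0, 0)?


Transformation: rotation about the origin
Original point: (11, -6)
Rule for 90 deg counterclockwise: (x, y) -> (-y, x)
Apply: (11, -6) -> (6, 11)
(6, 11)


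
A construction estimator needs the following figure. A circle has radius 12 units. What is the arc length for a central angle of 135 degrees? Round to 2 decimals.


Shape: circular arc
Radius r = 12 units, Angle = 135 degrees
Formula: L = (angle/360) * 2 * pi * r
2 * pi * r = 24 * pi
L = (135/360) * 24 * pi
L = 9 * pi
L = 28.27
28.27 units


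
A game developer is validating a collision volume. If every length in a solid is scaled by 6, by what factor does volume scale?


Linear scale factor k = 6
Rule: under a linear scaling by k, volumes scale by k^3.
k^3 = 6 * 6 * 6
k^3 = 36 * 6
k^3 = 216
Volume scales by a factor of 216.
216 (dimensionless)


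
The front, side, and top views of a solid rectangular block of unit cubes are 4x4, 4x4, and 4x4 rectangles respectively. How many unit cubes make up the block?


Orthographic views of a solid rectangular block:
Front view 4 x 4 -> length = 4, height = 4
Side view 4 x 4 -> width = 4, height = 4 (consistent)
Top view 4 x 4 -> confirms length = 4, width = 4
The block is 4 x 4 x 4.
Total unit cubes = 4 * 4 * 4 = 64
64 unit cubes


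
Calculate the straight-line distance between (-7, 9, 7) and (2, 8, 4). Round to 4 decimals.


3D distance between two points
P1 = (-7, 9, 7), P2 = (2, 8, 4)
Formula: d = sqrt((x2-x1)^2 + (y2-y1)^2 + (z2-z1)^2)
dx = 2 - -7 = 9
dy = 8 - 9 = -1
dz = 4 - 7 = -3
dx^2 + dy^2 + dz^2 = 81 + 1 + 9 = 91
d = sqrt(91)
d = 9.5394
9.5394 units


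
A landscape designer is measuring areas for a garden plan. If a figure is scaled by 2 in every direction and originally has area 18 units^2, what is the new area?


Linear scale factor k = 2
Original area = 18 units^2
Rule: under a linear scaling by k, areas scale by k^2.
k^2 = 2^2 = 4
New area = 18 * 4
New area = 72
72 units^2


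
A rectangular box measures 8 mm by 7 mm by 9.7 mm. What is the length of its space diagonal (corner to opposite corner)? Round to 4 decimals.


Shape: rectangular box (space diagonal)
l = 8 mm, w = 7 mm, h = 9.7 mm
Visualize: the diagonal of the base, then a right triangle with that diagonal and the height.
Formula: d = sqrt(l^2 + w^2 + h^2)
l^2 + w^2 + h^2 = 64 + 49 + 94.09 = 207.09
d = sqrt(207.09)
d = 14.3906
14.3906 mm


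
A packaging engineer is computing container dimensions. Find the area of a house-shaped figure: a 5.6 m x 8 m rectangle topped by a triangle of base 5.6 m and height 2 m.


Composite shape: rectangle + triangle
Rectangle area = 5.6 * 8 = 44.8
Triangle area = 0.5 * 5.6 * 2 = 5.6
Total = 44.8 + 5.6
Total = 50.4
50.4 m^2


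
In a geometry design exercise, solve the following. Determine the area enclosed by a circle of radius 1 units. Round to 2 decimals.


Shape: circle
Radius r = 1 units
Formula: A = pi * r^2
r^2 = 1^2 = 1
A = pi * 1
A = 3.14
3.14 units^2


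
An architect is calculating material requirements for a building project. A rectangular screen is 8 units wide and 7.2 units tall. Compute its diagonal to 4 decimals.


Shape: rectangle (diagonal via Pythagoras)
Sides: 8 units and 7.2 units
Formula: d = sqrt(l^2 + w^2)
l^2 = 64, w^2 = 51.84
l^2 + w^2 = 115.84
d = sqrt(115.84)
d = 10.7629
10.7629 units


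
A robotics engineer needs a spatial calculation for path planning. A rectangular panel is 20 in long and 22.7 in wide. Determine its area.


Shape: rectangle
Length l = 20 in, Width w = 22.7 in
Formula: A = l * w
A = 20 * 22.7
A = 454
454 in^2


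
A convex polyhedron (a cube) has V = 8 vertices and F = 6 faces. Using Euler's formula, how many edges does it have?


Polyhedron: cube
Euler's formula for convex polyhedra: V - E + F = 2
Given: V = 8 vertices and F = 6 faces
Solve for E:
E = V + F - 2 = 8 + 6 - 2 = 12
12 edges


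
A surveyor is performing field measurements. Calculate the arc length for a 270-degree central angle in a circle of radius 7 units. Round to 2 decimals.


Shape: circular arc
Radius r = 7 units, Angle = 270 degrees
Formula: L = (angle/360) * 2 * pi * r
2 * pi * r = 14 * pi
L = (270/360) * 14 * pi
L = 10.5 * pi
L = 32.99
32.99 units


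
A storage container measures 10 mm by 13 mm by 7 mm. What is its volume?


Shape: rectangular prism
l = 10 mm, w = 13 mm, h = 7 mm
Formula: V = l * w * h
V = 10 * 13 * 7
V = 130 * 7
V = 910
910 mm^3


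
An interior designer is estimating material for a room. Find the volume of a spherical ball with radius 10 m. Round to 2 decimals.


Shape: sphere
Radius r = 10 m
Formula: V = (4/3) * pi * r^3
r^3 = 1000
(4/3) * 1000 = 1333.333333
V = 1333.333333 * pi
V = 4188.79
4188.79 m^3


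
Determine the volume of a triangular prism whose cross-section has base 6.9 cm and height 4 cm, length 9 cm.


Shape: triangular prism
Triangle base = 6.9 cm, triangle height = 4 cm, prism length L = 9 cm
Formula: V = (1/2 * b * h_tri) * L
Cross-section area = 0.5 * 6.9 * 4 = 13.8
V = 13.8 * 9
V = 124.2
124.2 cm^3


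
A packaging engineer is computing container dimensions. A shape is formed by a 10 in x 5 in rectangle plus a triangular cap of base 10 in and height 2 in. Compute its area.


Composite shape: rectangle + triangle
Rectangle area = 10 * 5 = 50
Triangle area = 0.5 * 10 * 2 = 10
Total = 50 + 10
Total = 60
60 in^2


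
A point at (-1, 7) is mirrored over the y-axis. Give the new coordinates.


Transformation: reflection
Original point: (-1, 7)
Rule for reflection over the y-axis: (x, y) -> (-x, y)
Apply: (-1, 7) -> (1, 7)
(1, 7)


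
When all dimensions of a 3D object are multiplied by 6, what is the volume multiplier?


Linear scale factor k = 6
Rule: under a linear scaling by k, volumes scale by k^3.
k^3 = 6 * 6 * 6
k^3 = 36 * 6
k^3 = 216
Volume scales by a factor of 216.
216 (dimensionless)


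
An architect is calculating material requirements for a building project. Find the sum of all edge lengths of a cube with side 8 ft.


Shape: cube
Side s = 8 ft
A cube has 12 edges, all equal.
Formula: total edge length = 12 * s
Total = 12 * 8
Total = 96
96 ft


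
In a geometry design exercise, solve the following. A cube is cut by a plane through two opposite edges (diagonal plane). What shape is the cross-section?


Solid: cube
Cutting plane: through two opposite edges (diagonal plane)
Visualize the intersection of the plane with the solid's surface.
The boundary of the cut region is a rectangle.
rectangle


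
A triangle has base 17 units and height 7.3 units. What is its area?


Shape: triangle
Base b = 17 units, Height h = 7.3 units
Formula: A = (1/2) * b * h
A = 0.5 * 17 * 7.3
A = 0.5 * 124.1
A = 62.05
62.05 units^2


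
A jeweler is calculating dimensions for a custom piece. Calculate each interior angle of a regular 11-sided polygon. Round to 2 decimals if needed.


Shape: regular hendecagon (11 sides)
Formula: interior angle = (n - 2) * 180 / n
(n - 2) = 9
(n - 2) * 180 = 1620
angle = 1620 / 11
angle = 147.27
147.27 degrees


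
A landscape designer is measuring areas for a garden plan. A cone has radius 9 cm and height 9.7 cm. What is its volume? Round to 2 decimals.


Shape: cone
Radius r = 9 cm, Height h = 9.7 cm
Formula: V = (1/3) * pi * r^2 * h
r^2 = 81
pi * r^2 * h = pi * 81 * 9.7 = 785.7 * pi
V = 785.7 * pi / 3
V = 822.78
822.78 cm^3


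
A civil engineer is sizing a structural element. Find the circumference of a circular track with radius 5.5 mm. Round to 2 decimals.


Shape: circle
Radius r = 5.5 mm
Formula: C = 2 * pi * r
C = 2 * pi * 5.5
C = 11 * pi
C = 34.56
34.56 mm


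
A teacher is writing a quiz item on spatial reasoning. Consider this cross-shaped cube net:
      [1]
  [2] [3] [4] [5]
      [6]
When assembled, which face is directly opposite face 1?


Net: cross layout. Take square 3 as the base (bottom).
Fold the four squares in the horizontal row up around 3: 2 -> left, 4 -> right, 5 wraps to the top.
Fold 1 and 6 up from 3: 1 -> back, 6 -> front.
Opposite pairs are therefore: (1, 6), (2, 4), (3, 5).
Face 1 is opposite face 6.
face 6


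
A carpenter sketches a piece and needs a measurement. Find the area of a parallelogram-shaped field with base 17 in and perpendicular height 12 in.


Shape: parallelogram
Base b = 17 in, Height h = 12 in
Formula: A = b * h
A = 17 * 12
A = 204
204 in^2


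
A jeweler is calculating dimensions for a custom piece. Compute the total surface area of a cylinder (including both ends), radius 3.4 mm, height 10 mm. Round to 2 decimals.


Shape: closed cylinder
Radius r = 3.4 mm, Height h = 10 mm
Formula: SA = 2*pi*r^2 + 2*pi*r*h = 2*pi*r*(r + h)
r + h = 13.4
2 * r * (r + h) = 2 * 3.4 * 13.4 = 91.12
SA = 91.12 * pi
SA = 286.26
286.26 mm^2


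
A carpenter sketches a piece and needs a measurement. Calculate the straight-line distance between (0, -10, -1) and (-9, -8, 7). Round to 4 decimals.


3D distance between two points
P1 = (0, -10, -1), P2 = (-9, -8, 7)
Formula: d = sqrt((x2-x1)^2 + (y2-y1)^2 + (z2-z1)^2)
dx = -9 - 0 = -9
dy = -8 - -10 = 2
dz = 7 - -1 = 8
dx^2 + dy^2 + dz^2 = 81 + 4 + 64 = 149
d = sqrt(149)
d = 12.2066
12.2066 units


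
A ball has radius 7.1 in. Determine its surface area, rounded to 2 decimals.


Shape: sphere
Radius r = 7.1 in
Formula: SA = 4 * pi * r^2
r^2 = 50.41
SA = 4 * pi * 50.41
SA = 201.64 * pi
SA = 633.47
633.47 in^2


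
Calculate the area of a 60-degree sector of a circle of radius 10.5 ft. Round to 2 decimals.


Shape: circular sector
Radius r = 10.5 ft, Angle = 60 degrees
Formula: A = (angle/360) * pi * r^2
r^2 = 110.25
Fraction of circle = 60/360
A = (60/360) * pi * 110.25
A = 18.375 * pi
A = 57.73
57.73 ft^2


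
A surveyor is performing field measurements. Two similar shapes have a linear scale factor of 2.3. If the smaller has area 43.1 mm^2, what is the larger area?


Linear scale factor k = 2.3
Original area = 43.1 mm^2
Rule: under a linear scaling by k, areas scale by k^2.
k^2 = 2.3^2 = 5.29
New area = 43.1 * 5.29
New area = 227.999
227.999 mm^2


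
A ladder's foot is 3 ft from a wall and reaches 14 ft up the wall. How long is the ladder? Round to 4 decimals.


Shape: right triangle
Legs a = 3 ft, b = 14 ft
Formula: c = sqrt(a^2 + b^2)
a^2 = 9, b^2 = 196
a^2 + b^2 = 205
c = sqrt(205)
c = 14.3178
14.3178 ft


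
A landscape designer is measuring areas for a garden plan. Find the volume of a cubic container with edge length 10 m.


Shape: cube
Side s = 10 m
Formula: V = s^3
V = 10 * 10 * 10
V = 100 * 10
V = 1000
1000 m^3


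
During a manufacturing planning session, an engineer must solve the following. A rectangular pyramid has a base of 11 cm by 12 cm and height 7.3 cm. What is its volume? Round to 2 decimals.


Shape: rectangular pyramid
Base: 11 cm x 12 cm, Height h = 7.3 cm
Formula: V = (1/3) * base_area * h
base_area = 11 * 12 = 132
base_area * h = 132 * 7.3 = 963.6
V = 963.6 / 3
V = 321.2
321.2 cm^3


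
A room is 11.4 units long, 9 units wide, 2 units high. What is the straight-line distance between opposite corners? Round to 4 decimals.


Shape: rectangular box (space diagonal)
l = 11.4 units, w = 9 units, h = 2 units
Visualize: the diagonal of the base, then a right triangle with that diagonal and the height.
Formula: d = sqrt(l^2 + w^2 + h^2)
l^2 + w^2 + h^2 = 129.96 + 81 + 4 = 214.96
d = sqrt(214.96)
d = 14.6615
14.6615 units


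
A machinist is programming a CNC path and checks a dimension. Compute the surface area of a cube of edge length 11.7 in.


Shape: cube
Side s = 11.7 in
A cube has 6 square faces.
Formula: SA = 6 * s^2
s^2 = 136.89
SA = 6 * 136.89
SA = 821.34
821.34 in^2


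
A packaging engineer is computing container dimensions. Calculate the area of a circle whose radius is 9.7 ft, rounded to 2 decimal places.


Shape: circle
Radius r = 9.7 ft
Formula: A = pi * r^2
r^2 = 9.7^2 = 94.09
A = pi * 94.09
A = 295.59
295.59 ft^2


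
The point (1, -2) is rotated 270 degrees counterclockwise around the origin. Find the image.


Transformation: rotation about the origin
Original point: (1, -2)
Rule for 270 deg counterclockwise: (x, y) -> (y, -x)
Apply: (1, -2) -> (-2, -1)
(-2, -1)


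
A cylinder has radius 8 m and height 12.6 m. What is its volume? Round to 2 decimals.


Shape: cylinder
Radius r = 8 m, Height h = 12.6 m
Formula: V = pi * r^2 * h
r^2 = 64
V = pi * 64 * 12.6
V = 806.4 * pi
V = 2533.38
2533.38 m^3


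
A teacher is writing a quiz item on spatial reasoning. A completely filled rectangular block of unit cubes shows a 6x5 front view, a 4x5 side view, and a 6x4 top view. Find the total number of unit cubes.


Orthographic views of a solid rectangular block:
Front view 6 x 5 -> length = 6, height = 5
Side view 4 x 5 -> width = 4, height = 5 (consistent)
Top view 6 x 4 -> confirms length = 6, width = 4
The block is 6 x 4 x 5.
Total unit cubes = 6 * 4 * 5 = 120
120 unit cubes


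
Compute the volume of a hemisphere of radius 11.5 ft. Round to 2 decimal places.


Shape: hemisphere (half of a sphere)
Radius r = 11.5 ft
Formula: V = (1/2) * (4/3) * pi * r^3 = (2/3) * pi * r^3
r^3 = 1520.875
(2/3) * 1520.875 = 1013.916667
V = 1013.916667 * pi
V = 3185.31
3185.31 ft^3


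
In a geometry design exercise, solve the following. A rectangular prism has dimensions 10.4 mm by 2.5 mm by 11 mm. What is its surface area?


Shape: rectangular prism
l = 10.4 mm, w = 2.5 mm, h = 11 mm
Formula: SA = 2(lw + lh + wh)
lw = 26, lh = 114.4, wh = 27.5
lw + lh + wh = 167.9
SA = 2 * 167.9
SA = 335.8
335.8 mm^2


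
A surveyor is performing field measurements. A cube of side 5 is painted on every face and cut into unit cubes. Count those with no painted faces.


Large cube: 5 x 5 x 5, cut into unit cubes.
n = 5, so n - 2 = 3
Unpainted cubes form the interior (n - 2)^3 block.
(n - 2)^3 = 3^3 = 27
27 unit cubes


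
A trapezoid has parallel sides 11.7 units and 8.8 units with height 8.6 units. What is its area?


Shape: trapezoid
Parallel sides a = 11.7 units, b = 8.8 units; Height h = 8.6 units
Formula: A = (a + b) * h / 2
a + b = 11.7 + 8.8 = 20.5
A = 20.5 * 8.6 / 2
A = 176.3 / 2
A = 88.15
88.15 units^2


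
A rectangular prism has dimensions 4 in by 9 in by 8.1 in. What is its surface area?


Shape: rectangular prism
l = 4 in, w = 9 in, h = 8.1 in
Formula: SA = 2(lw + lh + wh)
lw = 36, lh = 32.4, wh = 72.9
lw + lh + wh = 141.3
SA = 2 * 141.3
SA = 282.6
282.6 in^2


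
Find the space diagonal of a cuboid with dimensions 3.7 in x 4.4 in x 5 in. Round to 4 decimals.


Shape: rectangular box (space diagonal)
l = 3.7 in, w = 4.4 in, h = 5 in
Visualize: the diagonal of the base, then a right triangle with that diagonal and the height.
Formula: d = sqrt(l^2 + w^2 + h^2)
l^2 + w^2 + h^2 = 13.69 + 19.36 + 25 = 58.05
d = sqrt(58.05)
d = 7.6191
7.6191 in


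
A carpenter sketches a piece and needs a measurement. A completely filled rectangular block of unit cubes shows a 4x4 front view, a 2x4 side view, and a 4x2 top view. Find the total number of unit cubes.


Orthographic views of a solid rectangular block:
Front view 4 x 4 -> length = 4, height = 4
Side view 2 x 4 -> width = 2, height = 4 (consistent)
Top view 4 x 2 -> confirms length = 4, width = 2
The block is 4 x 2 x 4.
Total unit cubes = 4 * 2 * 4 = 32
32 unit cubes


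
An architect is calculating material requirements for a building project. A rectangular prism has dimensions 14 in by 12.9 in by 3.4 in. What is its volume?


Shape: rectangular prism
l = 14 in, w = 12.9 in, h = 3.4 in
Formula: V = l * w * h
V = 14 * 12.9 * 3.4
V = 180.6 * 3.4
V = 614.04
614.04 in^3


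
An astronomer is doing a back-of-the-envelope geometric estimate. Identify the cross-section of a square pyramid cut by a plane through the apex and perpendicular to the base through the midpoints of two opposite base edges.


Solid: square pyramid
Cutting plane: through the apex and perpendicular to the base through the midpoints of two opposite base edges
Visualize the intersection of the plane with the solid's surface.
The boundary of the cut region is a isosceles triangle.
isosceles triangle


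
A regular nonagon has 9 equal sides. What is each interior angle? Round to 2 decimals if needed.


Shape: regular nonagon (9 sides)
Formula: interior angle = (n - 2) * 180 / n
(n - 2) = 7
(n - 2) * 180 = 1260
angle = 1260 / 9
angle = 140
140 degrees


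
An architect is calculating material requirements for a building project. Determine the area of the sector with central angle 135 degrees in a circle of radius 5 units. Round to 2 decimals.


Shape: circular sector
Radius r = 5 units, Angle = 135 degrees
Formula: A = (angle/360) * pi * r^2
r^2 = 25
Fraction of circle = 135/360
A = (135/360) * pi * 25
A = 9.375 * pi
A = 29.45
29.45 units^2


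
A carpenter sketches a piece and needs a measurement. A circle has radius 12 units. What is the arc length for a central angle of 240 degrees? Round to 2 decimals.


Shape: circular arc
Radius r = 12 units, Angle = 240 degrees
Formula: L = (angle/360) * 2 * pi * r
2 * pi * r = 24 * pi
L = (240/360) * 24 * pi
L = 16 * pi
L = 50.27
50.27 units


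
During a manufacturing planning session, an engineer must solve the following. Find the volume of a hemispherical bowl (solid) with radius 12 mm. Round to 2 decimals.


Shape: hemisphere (half of a sphere)
Radius r = 12 mm
Formula: V = (1/2) * (4/3) * pi * r^3 = (2/3) * pi * r^3
r^3 = 1728
(2/3) * 1728 = 1152
V = 1152 * pi
V = 3619.11
3619.11 mm^3


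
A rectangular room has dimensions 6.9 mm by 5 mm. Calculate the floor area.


Shape: rectangle
Length l = 6.9 mm, Width w = 5 mm
Formula: A = l * w
A = 6.9 * 5
A = 34.5
34.5 mm^2


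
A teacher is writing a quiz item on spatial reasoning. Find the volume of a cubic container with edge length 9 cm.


Shape: cube
Side s = 9 cm
Formula: V = s^3
V = 9 * 9 * 9
V = 81 * 9
V = 729
729 cm^3
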